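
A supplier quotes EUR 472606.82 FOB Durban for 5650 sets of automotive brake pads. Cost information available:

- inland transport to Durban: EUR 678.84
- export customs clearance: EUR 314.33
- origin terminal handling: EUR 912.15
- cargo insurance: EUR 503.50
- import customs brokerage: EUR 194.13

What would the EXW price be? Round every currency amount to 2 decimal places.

EXW price: EUR 470701.50

Not relevant to the conversion: brokerage, insurance — on the buyer under both terms; not part of either seller's price.
From FOB to EXW, the seller no longer bears: inland to port, export clearance, origin terminal.
EXW price = 472606.82 − 678.84 − 314.33 − 912.15 = 470701.50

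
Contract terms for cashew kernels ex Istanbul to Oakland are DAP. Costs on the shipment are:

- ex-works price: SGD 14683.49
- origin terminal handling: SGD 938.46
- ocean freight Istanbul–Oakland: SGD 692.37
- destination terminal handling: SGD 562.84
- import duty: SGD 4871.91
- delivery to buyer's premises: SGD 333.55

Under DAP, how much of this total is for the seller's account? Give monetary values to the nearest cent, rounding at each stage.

DAP: the seller bears all costs to the named destination except import duty and clearance.
Seller's account: goods 14683.49 + origin terminal 938.46 + freight 692.37 + destination terminal 562.84 + delivery 333.55 = 17210.71
Buyer's account: duty 4871.91 = 4871.91

Seller's account: SGD 17210.71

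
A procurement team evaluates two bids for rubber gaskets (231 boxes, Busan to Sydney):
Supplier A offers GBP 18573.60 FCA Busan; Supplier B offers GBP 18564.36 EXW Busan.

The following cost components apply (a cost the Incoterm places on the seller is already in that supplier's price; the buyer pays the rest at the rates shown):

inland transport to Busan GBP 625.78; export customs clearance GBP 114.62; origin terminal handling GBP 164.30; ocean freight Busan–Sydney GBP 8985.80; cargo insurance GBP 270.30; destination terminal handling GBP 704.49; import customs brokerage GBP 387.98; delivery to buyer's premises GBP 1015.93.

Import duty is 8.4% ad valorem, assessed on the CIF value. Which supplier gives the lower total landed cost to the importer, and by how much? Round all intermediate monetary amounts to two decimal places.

Supplier A is cheaper by GBP 792.57

Supplier A (FCA):
CIF value = FCA price + origin terminal + freight + insurance = 18573.60 + 164.30 + 8985.80 + 270.30 = 27994.00
Import duty = 27994.00 × 8.4% = 2351.50
Buyer bears (A): 164.30 + 8985.80 + 270.30 + 704.49 + 387.98 + 1015.93 = 11528.80
Landed cost (A) = invoice 18573.60 + 11528.80 + duty 2351.50 = 32453.90
Supplier B (EXW):
CIF value = EXW price + inland to port + export clearance + origin terminal + freight + insurance = 18564.36 + 625.78 + 114.62 + 164.30 + 8985.80 + 270.30 = 28725.16
Import duty = 28725.16 × 8.4% = 2412.91
Buyer bears (B): 625.78 + 114.62 + 164.30 + 8985.80 + 270.30 + 704.49 + 387.98 + 1015.93 = 12269.20
Landed cost (B) = invoice 18564.36 + 12269.20 + duty 2412.91 = 33246.47
Difference = |32453.90 − 33246.47| = 792.57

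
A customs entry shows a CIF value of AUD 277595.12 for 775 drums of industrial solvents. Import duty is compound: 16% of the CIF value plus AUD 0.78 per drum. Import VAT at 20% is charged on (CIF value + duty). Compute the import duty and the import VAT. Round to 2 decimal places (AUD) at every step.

Import duty: AUD 45019.72; import VAT: AUD 64522.97

Ad valorem component: 277595.12 × 16% = 44415.22
Specific component: 775 × 0.78 = 604.50
Import duty = 44415.22 + 604.50 = 45019.72
VAT base = CIF + duty = 277595.12 + 45019.72 = 322614.84
Import VAT = 322614.84 × 20% = 64522.97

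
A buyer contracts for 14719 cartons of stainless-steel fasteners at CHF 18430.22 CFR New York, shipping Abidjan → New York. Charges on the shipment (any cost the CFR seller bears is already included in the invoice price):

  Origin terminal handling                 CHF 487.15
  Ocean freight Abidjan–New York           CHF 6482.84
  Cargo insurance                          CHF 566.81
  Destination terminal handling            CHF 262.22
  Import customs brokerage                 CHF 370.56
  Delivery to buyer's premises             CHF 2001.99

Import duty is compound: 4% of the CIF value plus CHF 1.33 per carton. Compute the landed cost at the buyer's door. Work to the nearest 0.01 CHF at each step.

Total landed cost: CHF 41967.95

CFR: the seller pays costs through ocean freight to the destination port, but not insurance.
Already in the invoice (seller's account under CFR): origin terminal, freight — exclude.
CIF value = CFR price + insurance = 18430.22 + 566.81 = 18997.03
Ad valorem component: 18997.03 × 4% = 759.88
Specific component: 14719 × 1.33 = 19576.27
Import duty = 759.88 + 19576.27 = 20336.15
Buyer bears: insurance 566.81 + destination terminal 262.22 + brokerage 370.56 + delivery 2001.99 + duty 20336.15 = 23537.73
Landed cost = invoice 18430.22 + 23537.73 = 41967.95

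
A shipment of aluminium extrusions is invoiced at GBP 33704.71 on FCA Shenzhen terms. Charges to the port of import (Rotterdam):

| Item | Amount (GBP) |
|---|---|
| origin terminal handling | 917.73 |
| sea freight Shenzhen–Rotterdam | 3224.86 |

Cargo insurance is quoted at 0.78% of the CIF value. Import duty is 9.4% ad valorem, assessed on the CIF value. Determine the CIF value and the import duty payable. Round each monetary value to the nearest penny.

Let C be the CIF value. C = FCA price + pre-shipment costs + freight + 0.78% × C
C − 0.78% × C = 33704.71 + 917.73 + 3224.86
0.9922 × C = 37847.30
C = 37847.30 / 0.9922 = 38144.83
Insurance premium = 0.78% × 38144.83 = 297.53
Import duty = 38144.83 × 9.4% = 3585.61

CIF value: GBP 38144.83; import duty: GBP 3585.61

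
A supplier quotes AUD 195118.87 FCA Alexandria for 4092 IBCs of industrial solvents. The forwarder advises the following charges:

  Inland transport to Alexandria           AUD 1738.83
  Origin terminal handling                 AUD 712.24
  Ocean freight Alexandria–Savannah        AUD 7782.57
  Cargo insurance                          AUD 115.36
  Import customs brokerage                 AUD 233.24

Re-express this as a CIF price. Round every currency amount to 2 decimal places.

Not relevant to the conversion: inland to port — on the seller under both FCA and CIF; already in the FCA price and stays in the CIF price. brokerage — on the buyer under both terms; not part of either seller's price.
From FCA to CIF, the seller additionally bears: origin terminal, freight, insurance.
CIF price = 195118.87 + 712.24 + 7782.57 + 115.36 = 203729.04

CIF price: AUD 203729.04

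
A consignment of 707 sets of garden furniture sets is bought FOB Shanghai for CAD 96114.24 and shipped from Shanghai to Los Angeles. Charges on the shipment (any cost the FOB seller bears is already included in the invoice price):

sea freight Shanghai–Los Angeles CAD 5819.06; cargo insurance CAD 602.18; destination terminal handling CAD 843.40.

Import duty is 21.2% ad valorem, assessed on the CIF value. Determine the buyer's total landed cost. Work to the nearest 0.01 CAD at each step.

Total landed cost: CAD 125116.40

FOB: the seller bears costs until goods are on board at the origin port; the buyer bears freight, insurance and all costs thereafter.
CIF value = FOB price + freight + insurance = 96114.24 + 5819.06 + 602.18 = 102535.48
Import duty = 102535.48 × 21.2% = 21737.52
Buyer bears: freight 5819.06 + insurance 602.18 + destination terminal 843.40 + duty 21737.52 = 29002.16
Landed cost = invoice 96114.24 + 29002.16 = 125116.40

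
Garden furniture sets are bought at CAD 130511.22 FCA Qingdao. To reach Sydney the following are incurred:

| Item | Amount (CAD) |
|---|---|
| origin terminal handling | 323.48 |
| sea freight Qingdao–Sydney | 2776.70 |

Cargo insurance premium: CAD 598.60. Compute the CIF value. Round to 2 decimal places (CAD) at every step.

CIF value: CAD 134210.00

CIF = FCA price + pre-shipment costs + freight + insurance
CIF = 130511.22 + 323.48 + 2776.70 + 598.60 = 134210.00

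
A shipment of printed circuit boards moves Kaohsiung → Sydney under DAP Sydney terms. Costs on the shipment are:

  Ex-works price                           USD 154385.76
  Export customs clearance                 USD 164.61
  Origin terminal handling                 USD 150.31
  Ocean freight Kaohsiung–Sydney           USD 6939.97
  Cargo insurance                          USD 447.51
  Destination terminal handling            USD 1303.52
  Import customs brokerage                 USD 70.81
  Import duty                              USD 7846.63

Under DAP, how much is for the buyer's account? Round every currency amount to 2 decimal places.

Buyer's account: USD 7917.44

DAP: the seller bears all costs to the named destination except import duty and clearance.
Seller's account: goods 154385.76 + export clearance 164.61 + origin terminal 150.31 + freight 6939.97 + insurance 447.51 + destination terminal 1303.52 = 163391.68
Buyer's account: brokerage 70.81 + duty 7846.63 = 7917.44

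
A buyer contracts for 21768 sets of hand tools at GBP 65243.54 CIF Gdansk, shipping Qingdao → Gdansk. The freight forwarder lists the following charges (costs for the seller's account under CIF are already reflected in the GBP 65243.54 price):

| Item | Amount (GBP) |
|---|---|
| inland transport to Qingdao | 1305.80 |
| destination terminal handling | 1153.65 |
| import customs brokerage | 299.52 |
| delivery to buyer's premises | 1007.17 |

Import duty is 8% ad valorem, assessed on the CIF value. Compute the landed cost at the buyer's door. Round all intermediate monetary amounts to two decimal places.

Total landed cost: GBP 72923.36

CIF: the seller pays costs through ocean freight and marine insurance to the destination port.
Already in the invoice (seller's account under CIF): inland to port — exclude.
The CIF price already equals the CIF value: 65243.54
Import duty = 65243.54 × 8% = 5219.48
Buyer bears: destination terminal 1153.65 + brokerage 299.52 + delivery 1007.17 + duty 5219.48 = 7679.82
Landed cost = invoice 65243.54 + 7679.82 = 72923.36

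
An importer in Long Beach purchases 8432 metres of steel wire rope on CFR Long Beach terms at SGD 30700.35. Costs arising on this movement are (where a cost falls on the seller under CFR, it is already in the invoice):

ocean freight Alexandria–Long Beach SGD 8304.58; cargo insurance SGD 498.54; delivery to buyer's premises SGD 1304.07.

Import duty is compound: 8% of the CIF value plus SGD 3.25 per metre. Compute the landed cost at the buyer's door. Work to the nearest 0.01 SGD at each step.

Total landed cost: SGD 62402.87

CFR: the seller pays costs through ocean freight to the destination port, but not insurance.
Already in the invoice (seller's account under CFR): freight — exclude.
CIF value = CFR price + insurance = 30700.35 + 498.54 = 31198.89
Ad valorem component: 31198.89 × 8% = 2495.91
Specific component: 8432 × 3.25 = 27404.00
Import duty = 2495.91 + 27404.00 = 29899.91
Buyer bears: insurance 498.54 + delivery 1304.07 + duty 29899.91 = 31702.52
Landed cost = invoice 30700.35 + 31702.52 = 62402.87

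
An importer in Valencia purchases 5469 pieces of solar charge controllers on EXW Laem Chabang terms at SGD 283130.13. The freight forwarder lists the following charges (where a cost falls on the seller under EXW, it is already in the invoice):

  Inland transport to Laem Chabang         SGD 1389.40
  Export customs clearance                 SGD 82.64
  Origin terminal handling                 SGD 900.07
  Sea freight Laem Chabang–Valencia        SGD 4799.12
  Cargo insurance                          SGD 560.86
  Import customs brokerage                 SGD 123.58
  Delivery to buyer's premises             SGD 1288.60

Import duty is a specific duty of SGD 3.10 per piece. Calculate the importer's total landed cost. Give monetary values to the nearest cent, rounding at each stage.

EXW: the seller makes goods available at their premises; the buyer bears all onward costs.
CIF value = EXW price + inland to port + export clearance + origin terminal + freight + insurance = 283130.13 + 1389.40 + 82.64 + 900.07 + 4799.12 + 560.86 = 290862.22
Import duty = 5469 × 3.10 = 16953.90
Buyer bears: inland to port 1389.40 + export clearance 82.64 + origin terminal 900.07 + freight 4799.12 + insurance 560.86 + brokerage 123.58 + delivery 1288.60 + duty 16953.90 = 26098.17
Landed cost = invoice 283130.13 + 26098.17 = 309228.30

Total landed cost: SGD 309228.30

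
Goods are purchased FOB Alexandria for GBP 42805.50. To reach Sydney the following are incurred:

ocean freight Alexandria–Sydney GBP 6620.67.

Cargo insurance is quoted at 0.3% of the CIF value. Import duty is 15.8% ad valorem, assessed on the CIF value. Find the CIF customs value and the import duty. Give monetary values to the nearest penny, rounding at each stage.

CIF value: GBP 49574.89; import duty: GBP 7832.83

Let C be the CIF value. C = FOB price + freight + 0.3% × C
C − 0.3% × C = 42805.50 + 6620.67
0.997 × C = 49426.17
C = 49426.17 / 0.997 = 49574.89
Insurance premium = 0.3% × 49574.89 = 148.72
Import duty = 49574.89 × 15.8% = 7832.83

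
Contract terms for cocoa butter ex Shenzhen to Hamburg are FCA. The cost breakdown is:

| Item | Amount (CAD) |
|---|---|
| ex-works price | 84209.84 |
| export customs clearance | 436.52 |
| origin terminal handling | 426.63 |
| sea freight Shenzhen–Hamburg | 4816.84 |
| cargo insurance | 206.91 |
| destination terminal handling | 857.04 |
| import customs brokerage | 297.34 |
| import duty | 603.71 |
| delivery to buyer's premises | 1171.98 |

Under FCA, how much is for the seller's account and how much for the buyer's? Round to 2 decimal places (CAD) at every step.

FCA: the seller delivers export-cleared goods to the carrier; the buyer bears costs from that point.
Seller's account: goods 84209.84 + export clearance 436.52 = 84646.36
Buyer's account: origin terminal 426.63 + freight 4816.84 + insurance 206.91 + destination terminal 857.04 + brokerage 297.34 + duty 603.71 + delivery 1171.98 = 8380.45

Seller: CAD 84646.36; buyer: CAD 8380.45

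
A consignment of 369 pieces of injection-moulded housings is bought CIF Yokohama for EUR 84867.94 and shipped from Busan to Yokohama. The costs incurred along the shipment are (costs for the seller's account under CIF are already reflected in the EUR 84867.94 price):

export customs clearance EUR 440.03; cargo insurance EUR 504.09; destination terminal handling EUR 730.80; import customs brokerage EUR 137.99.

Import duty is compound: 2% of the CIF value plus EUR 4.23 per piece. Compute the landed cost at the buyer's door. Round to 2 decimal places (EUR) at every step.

CIF: the seller pays costs through ocean freight and marine insurance to the destination port.
Already in the invoice (seller's account under CIF): export clearance, insurance — exclude.
The CIF price already equals the CIF value: 84867.94
Ad valorem component: 84867.94 × 2% = 1697.36
Specific component: 369 × 4.23 = 1560.87
Import duty = 1697.36 + 1560.87 = 3258.23
Buyer bears: destination terminal 730.80 + brokerage 137.99 + duty 3258.23 = 4127.02
Landed cost = invoice 84867.94 + 4127.02 = 88994.96

Total landed cost: EUR 88994.96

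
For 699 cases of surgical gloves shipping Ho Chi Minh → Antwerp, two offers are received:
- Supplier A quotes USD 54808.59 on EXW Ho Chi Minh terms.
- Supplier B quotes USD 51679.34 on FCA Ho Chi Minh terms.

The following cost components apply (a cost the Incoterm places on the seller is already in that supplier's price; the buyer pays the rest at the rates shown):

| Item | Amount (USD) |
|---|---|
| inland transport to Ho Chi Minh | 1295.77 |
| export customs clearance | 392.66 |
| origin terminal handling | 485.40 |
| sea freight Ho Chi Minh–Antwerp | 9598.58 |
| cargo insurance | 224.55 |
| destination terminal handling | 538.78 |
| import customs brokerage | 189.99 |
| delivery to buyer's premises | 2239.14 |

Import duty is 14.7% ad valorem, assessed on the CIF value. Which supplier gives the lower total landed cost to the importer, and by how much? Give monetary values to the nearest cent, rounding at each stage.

Supplier B is cheaper by USD 5525.88

Supplier A (EXW):
CIF value = EXW price + inland to port + export clearance + origin terminal + freight + insurance = 54808.59 + 1295.77 + 392.66 + 485.40 + 9598.58 + 224.55 = 66805.55
Import duty = 66805.55 × 14.7% = 9820.42
Buyer bears (A): 1295.77 + 392.66 + 485.40 + 9598.58 + 224.55 + 538.78 + 189.99 + 2239.14 = 14964.87
Landed cost (A) = invoice 54808.59 + 14964.87 + duty 9820.42 = 79593.88
Supplier B (FCA):
CIF value = FCA price + origin terminal + freight + insurance = 51679.34 + 485.40 + 9598.58 + 224.55 = 61987.87
Import duty = 61987.87 × 14.7% = 9112.22
Buyer bears (B): 485.40 + 9598.58 + 224.55 + 538.78 + 189.99 + 2239.14 = 13276.44
Landed cost (B) = invoice 51679.34 + 13276.44 + duty 9112.22 = 74068.00
Difference = |79593.88 − 74068.00| = 5525.88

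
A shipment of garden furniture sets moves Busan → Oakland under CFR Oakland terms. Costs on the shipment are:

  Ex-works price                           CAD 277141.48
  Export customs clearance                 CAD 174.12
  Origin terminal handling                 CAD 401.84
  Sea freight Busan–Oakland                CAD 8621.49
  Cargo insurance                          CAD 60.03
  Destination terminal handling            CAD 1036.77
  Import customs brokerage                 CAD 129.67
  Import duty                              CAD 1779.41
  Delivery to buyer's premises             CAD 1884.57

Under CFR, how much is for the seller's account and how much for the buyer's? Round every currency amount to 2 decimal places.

CFR: the seller pays costs through ocean freight to the destination port, but not insurance.
Seller's account: goods 277141.48 + export clearance 174.12 + origin terminal 401.84 + freight 8621.49 = 286338.93
Buyer's account: insurance 60.03 + destination terminal 1036.77 + brokerage 129.67 + duty 1779.41 + delivery 1884.57 = 4890.45

Seller: CAD 286338.93; buyer: CAD 4890.45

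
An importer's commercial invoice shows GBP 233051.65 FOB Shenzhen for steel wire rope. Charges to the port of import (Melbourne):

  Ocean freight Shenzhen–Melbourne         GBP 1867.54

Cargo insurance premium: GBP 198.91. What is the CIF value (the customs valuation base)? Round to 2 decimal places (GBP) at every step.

CIF = FOB price + freight + insurance
CIF = 233051.65 + 1867.54 + 198.91 = 235118.10

CIF value: GBP 235118.10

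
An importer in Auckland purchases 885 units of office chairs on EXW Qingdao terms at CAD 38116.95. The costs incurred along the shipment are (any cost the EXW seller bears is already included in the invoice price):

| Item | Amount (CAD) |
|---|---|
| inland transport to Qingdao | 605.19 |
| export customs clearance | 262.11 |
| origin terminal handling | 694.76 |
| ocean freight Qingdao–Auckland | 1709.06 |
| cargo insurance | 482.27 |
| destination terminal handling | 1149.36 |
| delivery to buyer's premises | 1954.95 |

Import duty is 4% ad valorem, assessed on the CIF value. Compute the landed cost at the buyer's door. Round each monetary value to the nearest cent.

Total landed cost: CAD 46649.46

EXW: the seller makes goods available at their premises; the buyer bears all onward costs.
CIF value = EXW price + inland to port + export clearance + origin terminal + freight + insurance = 38116.95 + 605.19 + 262.11 + 694.76 + 1709.06 + 482.27 = 41870.34
Import duty = 41870.34 × 4% = 1674.81
Buyer bears: inland to port 605.19 + export clearance 262.11 + origin terminal 694.76 + freight 1709.06 + insurance 482.27 + destination terminal 1149.36 + delivery 1954.95 + duty 1674.81 = 8532.51
Landed cost = invoice 38116.95 + 8532.51 = 46649.46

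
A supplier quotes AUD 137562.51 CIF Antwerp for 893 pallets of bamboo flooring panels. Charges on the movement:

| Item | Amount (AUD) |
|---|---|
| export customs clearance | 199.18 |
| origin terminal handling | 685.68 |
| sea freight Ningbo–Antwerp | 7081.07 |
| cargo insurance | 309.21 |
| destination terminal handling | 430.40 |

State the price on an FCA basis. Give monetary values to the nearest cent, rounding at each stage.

FCA price: AUD 129486.55

Not relevant to the conversion: export clearance — on the seller under both CIF and FCA; already in the CIF price and stays in the FCA price. destination terminal — on the buyer under both terms; not part of either seller's price.
From CIF to FCA, the seller no longer bears: origin terminal, freight, insurance.
FCA price = 137562.51 − 685.68 − 7081.07 − 309.21 = 129486.55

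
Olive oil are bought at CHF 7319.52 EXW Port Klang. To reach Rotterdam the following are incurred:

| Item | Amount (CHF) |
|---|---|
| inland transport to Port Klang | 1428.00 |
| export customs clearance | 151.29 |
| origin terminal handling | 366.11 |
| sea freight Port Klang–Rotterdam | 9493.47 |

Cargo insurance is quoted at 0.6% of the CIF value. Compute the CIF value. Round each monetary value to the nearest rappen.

Let C be the CIF value. C = EXW price + pre-shipment costs + freight + 0.6% × C
C − 0.6% × C = 7319.52 + 1428.00 + 151.29 + 366.11 + 9493.47
0.994 × C = 18758.39
C = 18758.39 / 0.994 = 18871.62
Insurance premium = 0.6% × 18871.62 = 113.23

CIF value: CHF 18871.62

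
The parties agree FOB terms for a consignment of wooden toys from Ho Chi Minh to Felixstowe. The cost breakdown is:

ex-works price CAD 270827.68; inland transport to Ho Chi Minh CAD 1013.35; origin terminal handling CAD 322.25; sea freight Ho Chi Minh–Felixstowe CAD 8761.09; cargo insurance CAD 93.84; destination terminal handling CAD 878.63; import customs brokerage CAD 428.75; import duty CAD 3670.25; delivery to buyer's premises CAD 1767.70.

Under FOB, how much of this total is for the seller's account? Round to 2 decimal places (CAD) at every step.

FOB: the seller bears costs until goods are on board at the origin port; the buyer bears freight, insurance and all costs thereafter.
Seller's account: goods 270827.68 + inland to port 1013.35 + origin terminal 322.25 = 272163.28
Buyer's account: freight 8761.09 + insurance 93.84 + destination terminal 878.63 + brokerage 428.75 + duty 3670.25 + delivery 1767.70 = 15600.26

Seller's account: CAD 272163.28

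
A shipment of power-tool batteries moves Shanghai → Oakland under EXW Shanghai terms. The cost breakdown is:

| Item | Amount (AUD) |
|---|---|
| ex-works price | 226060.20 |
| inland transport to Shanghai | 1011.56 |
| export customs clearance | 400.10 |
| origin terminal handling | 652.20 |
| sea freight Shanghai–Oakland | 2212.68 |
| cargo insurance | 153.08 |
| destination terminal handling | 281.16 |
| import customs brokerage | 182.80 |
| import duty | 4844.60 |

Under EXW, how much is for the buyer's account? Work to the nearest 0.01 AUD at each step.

EXW: the seller makes goods available at their premises; the buyer bears all onward costs.
Seller's account: goods 226060.20 = 226060.20
Buyer's account: inland to port 1011.56 + export clearance 400.10 + origin terminal 652.20 + freight 2212.68 + insurance 153.08 + destination terminal 281.16 + brokerage 182.80 + duty 4844.60 = 9738.18

Buyer's account: AUD 9738.18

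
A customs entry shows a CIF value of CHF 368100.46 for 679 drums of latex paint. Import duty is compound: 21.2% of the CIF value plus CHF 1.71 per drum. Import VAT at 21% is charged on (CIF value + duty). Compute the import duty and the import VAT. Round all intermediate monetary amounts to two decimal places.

Ad valorem component: 368100.46 × 21.2% = 78037.30
Specific component: 679 × 1.71 = 1161.09
Import duty = 78037.30 + 1161.09 = 79198.39
VAT base = CIF + duty = 368100.46 + 79198.39 = 447298.85
Import VAT = 447298.85 × 21% = 93932.76

Import duty: CHF 79198.39; import VAT: CHF 93932.76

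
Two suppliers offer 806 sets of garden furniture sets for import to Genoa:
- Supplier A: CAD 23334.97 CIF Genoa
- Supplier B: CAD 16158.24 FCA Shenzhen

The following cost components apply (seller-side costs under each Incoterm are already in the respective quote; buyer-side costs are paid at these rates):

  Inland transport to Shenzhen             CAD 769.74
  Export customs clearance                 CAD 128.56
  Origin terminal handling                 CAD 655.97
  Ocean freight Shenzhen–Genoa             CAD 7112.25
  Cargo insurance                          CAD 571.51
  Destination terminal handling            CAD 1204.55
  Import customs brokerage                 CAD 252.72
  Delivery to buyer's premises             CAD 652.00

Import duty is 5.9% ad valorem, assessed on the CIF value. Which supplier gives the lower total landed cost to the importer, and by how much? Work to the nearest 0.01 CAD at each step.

Supplier A is cheaper by CAD 1231.62

Supplier A (CIF):
The CIF price already equals the CIF value: 23334.97
Import duty = 23334.97 × 5.9% = 1376.76
Buyer bears (A): 1204.55 + 252.72 + 652.00 = 2109.27
Landed cost (A) = invoice 23334.97 + 2109.27 + duty 1376.76 = 26821.00
Supplier B (FCA):
CIF value = FCA price + origin terminal + freight + insurance = 16158.24 + 655.97 + 7112.25 + 571.51 = 24497.97
Import duty = 24497.97 × 5.9% = 1445.38
Buyer bears (B): 655.97 + 7112.25 + 571.51 + 1204.55 + 252.72 + 652.00 = 10449.00
Landed cost (B) = invoice 16158.24 + 10449.00 + duty 1445.38 = 28052.62
Difference = |26821.00 − 28052.62| = 1231.62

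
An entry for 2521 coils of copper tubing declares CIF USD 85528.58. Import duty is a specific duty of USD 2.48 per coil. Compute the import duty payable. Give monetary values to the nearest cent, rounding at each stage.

Import duty: USD 6252.08

Import duty = 2521 × 2.48 = 6252.08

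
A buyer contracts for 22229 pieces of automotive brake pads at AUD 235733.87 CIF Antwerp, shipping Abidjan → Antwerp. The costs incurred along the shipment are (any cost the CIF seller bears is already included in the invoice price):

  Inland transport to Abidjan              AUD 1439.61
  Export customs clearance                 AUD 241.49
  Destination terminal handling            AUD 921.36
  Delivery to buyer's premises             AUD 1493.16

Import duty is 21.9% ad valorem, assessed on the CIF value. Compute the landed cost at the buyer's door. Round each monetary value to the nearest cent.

CIF: the seller pays costs through ocean freight and marine insurance to the destination port.
Already in the invoice (seller's account under CIF): inland to port, export clearance — exclude.
The CIF price already equals the CIF value: 235733.87
Import duty = 235733.87 × 21.9% = 51625.72
Buyer bears: destination terminal 921.36 + delivery 1493.16 + duty 51625.72 = 54040.24
Landed cost = invoice 235733.87 + 54040.24 = 289774.11

Total landed cost: AUD 289774.11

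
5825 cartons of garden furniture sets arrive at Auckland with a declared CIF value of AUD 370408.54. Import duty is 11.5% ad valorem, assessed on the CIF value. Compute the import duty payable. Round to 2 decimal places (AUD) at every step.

Import duty: AUD 42596.98

Import duty = 370408.54 × 11.5% = 42596.98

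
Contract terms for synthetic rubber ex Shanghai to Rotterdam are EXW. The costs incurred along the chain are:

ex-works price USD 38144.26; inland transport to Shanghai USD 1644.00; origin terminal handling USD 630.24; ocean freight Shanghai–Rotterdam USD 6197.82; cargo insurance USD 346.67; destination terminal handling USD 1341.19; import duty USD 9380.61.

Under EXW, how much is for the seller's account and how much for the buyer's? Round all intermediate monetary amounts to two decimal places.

EXW: the seller makes goods available at their premises; the buyer bears all onward costs.
Seller's account: goods 38144.26 = 38144.26
Buyer's account: inland to port 1644.00 + origin terminal 630.24 + freight 6197.82 + insurance 346.67 + destination terminal 1341.19 + duty 9380.61 = 19540.53

Seller: USD 38144.26; buyer: USD 19540.53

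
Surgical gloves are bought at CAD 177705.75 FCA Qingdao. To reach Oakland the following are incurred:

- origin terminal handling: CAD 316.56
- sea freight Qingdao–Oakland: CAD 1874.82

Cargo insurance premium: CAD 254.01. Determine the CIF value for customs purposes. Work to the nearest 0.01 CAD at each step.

CIF = FCA price + pre-shipment costs + freight + insurance
CIF = 177705.75 + 316.56 + 1874.82 + 254.01 = 180151.14

CIF value: CAD 180151.14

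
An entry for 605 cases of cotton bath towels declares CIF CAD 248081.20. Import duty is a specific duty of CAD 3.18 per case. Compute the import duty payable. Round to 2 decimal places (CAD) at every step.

Import duty = 605 × 3.18 = 1923.90

Import duty: CAD 1923.90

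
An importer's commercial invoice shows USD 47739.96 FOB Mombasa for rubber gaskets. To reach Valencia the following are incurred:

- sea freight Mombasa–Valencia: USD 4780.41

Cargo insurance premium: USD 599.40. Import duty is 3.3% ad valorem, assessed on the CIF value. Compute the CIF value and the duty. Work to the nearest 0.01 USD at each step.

CIF value: USD 53119.77; import duty: USD 1752.95

CIF = FOB price + freight + insurance
CIF = 47739.96 + 4780.41 + 599.40 = 53119.77
Import duty = 53119.77 × 3.3% = 1752.95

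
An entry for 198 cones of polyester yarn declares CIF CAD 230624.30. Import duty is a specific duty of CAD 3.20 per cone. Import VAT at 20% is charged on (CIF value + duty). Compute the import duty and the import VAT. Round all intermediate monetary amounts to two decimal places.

Import duty: CAD 633.60; import VAT: CAD 46251.58

Import duty = 198 × 3.20 = 633.60
VAT base = CIF + duty = 230624.30 + 633.60 = 231257.90
Import VAT = 231257.90 × 20% = 46251.58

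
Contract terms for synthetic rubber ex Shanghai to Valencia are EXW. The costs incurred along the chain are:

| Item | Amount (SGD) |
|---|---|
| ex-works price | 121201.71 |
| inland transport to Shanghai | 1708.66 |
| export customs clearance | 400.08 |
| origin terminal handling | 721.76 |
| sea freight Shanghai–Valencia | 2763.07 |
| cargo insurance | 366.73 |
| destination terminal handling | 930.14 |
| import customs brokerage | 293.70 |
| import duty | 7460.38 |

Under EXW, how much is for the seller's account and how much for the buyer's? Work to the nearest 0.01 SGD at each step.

EXW: the seller makes goods available at their premises; the buyer bears all onward costs.
Seller's account: goods 121201.71 = 121201.71
Buyer's account: inland to port 1708.66 + export clearance 400.08 + origin terminal 721.76 + freight 2763.07 + insurance 366.73 + destination terminal 930.14 + brokerage 293.70 + duty 7460.38 = 14644.52

Seller: SGD 121201.71; buyer: SGD 14644.52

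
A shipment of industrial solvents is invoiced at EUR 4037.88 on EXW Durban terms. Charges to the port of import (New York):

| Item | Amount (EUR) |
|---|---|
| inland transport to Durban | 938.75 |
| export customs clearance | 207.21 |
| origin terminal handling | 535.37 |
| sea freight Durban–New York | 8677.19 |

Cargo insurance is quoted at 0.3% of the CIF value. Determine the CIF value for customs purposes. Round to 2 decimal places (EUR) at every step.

Let C be the CIF value. C = EXW price + pre-shipment costs + freight + 0.3% × C
C − 0.3% × C = 4037.88 + 938.75 + 207.21 + 535.37 + 8677.19
0.997 × C = 14396.40
C = 14396.40 / 0.997 = 14439.72
Insurance premium = 0.3% × 14439.72 = 43.32

CIF value: EUR 14439.72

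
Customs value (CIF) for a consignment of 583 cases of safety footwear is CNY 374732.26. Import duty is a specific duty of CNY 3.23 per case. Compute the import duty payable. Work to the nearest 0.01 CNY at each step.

Import duty: CNY 1883.09

Import duty = 583 × 3.23 = 1883.09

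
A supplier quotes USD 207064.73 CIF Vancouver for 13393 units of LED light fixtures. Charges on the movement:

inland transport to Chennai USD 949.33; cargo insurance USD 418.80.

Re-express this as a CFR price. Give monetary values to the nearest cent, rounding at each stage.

CFR price: USD 206645.93

Not relevant to the conversion: inland to port — on the seller under both CIF and CFR; already in the CIF price and stays in the CFR price.
From CIF to CFR, the seller no longer bears: insurance.
CFR price = 207064.73 − 418.80 = 206645.93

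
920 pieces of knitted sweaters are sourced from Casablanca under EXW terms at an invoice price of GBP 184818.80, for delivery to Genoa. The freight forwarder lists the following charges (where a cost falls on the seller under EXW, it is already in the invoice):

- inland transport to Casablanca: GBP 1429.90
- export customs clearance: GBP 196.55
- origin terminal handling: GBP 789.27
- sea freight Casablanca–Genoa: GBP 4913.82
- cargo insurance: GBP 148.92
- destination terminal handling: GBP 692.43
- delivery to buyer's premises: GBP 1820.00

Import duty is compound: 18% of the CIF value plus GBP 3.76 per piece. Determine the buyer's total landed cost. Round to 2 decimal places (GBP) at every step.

EXW: the seller makes goods available at their premises; the buyer bears all onward costs.
CIF value = EXW price + inland to port + export clearance + origin terminal + freight + insurance = 184818.80 + 1429.90 + 196.55 + 789.27 + 4913.82 + 148.92 = 192297.26
Ad valorem component: 192297.26 × 18% = 34613.51
Specific component: 920 × 3.76 = 3459.20
Import duty = 34613.51 + 3459.20 = 38072.71
Buyer bears: inland to port 1429.90 + export clearance 196.55 + origin terminal 789.27 + freight 4913.82 + insurance 148.92 + destination terminal 692.43 + delivery 1820.00 + duty 38072.71 = 48063.60
Landed cost = invoice 184818.80 + 48063.60 = 232882.40

Total landed cost: GBP 232882.40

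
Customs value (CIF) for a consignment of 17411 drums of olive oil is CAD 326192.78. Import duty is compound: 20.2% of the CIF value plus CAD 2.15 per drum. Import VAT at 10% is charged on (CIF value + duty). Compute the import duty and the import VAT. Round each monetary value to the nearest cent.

Import duty: CAD 103324.59; import VAT: CAD 42951.74

Ad valorem component: 326192.78 × 20.2% = 65890.94
Specific component: 17411 × 2.15 = 37433.65
Import duty = 65890.94 + 37433.65 = 103324.59
VAT base = CIF + duty = 326192.78 + 103324.59 = 429517.37
Import VAT = 429517.37 × 10% = 42951.74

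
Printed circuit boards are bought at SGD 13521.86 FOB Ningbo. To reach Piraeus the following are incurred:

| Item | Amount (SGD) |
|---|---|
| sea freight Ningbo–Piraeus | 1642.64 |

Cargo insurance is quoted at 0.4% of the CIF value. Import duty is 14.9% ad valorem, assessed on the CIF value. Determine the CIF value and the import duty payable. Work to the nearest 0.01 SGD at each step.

CIF value: SGD 15225.40; import duty: SGD 2268.58

Let C be the CIF value. C = FOB price + freight + 0.4% × C
C − 0.4% × C = 13521.86 + 1642.64
0.996 × C = 15164.50
C = 15164.50 / 0.996 = 15225.40
Insurance premium = 0.4% × 15225.40 = 60.90
Import duty = 15225.40 × 14.9% = 2268.58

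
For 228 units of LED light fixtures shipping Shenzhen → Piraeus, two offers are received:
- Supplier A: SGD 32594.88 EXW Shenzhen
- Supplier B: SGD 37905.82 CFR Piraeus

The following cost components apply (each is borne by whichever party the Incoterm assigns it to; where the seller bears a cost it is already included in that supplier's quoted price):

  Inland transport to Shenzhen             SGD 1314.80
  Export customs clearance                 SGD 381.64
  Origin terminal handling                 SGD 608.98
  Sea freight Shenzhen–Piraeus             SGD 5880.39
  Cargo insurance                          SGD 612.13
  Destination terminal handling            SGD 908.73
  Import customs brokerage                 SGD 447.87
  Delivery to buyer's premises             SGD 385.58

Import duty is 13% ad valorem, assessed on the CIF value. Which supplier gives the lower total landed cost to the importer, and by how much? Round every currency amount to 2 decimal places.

Supplier A (EXW):
CIF value = EXW price + inland to port + export clearance + origin terminal + freight + insurance = 32594.88 + 1314.80 + 381.64 + 608.98 + 5880.39 + 612.13 = 41392.82
Import duty = 41392.82 × 13% = 5381.07
Buyer bears (A): 1314.80 + 381.64 + 608.98 + 5880.39 + 612.13 + 908.73 + 447.87 + 385.58 = 10540.12
Landed cost (A) = invoice 32594.88 + 10540.12 + duty 5381.07 = 48516.07
Supplier B (CFR):
CIF value = CFR price + insurance = 37905.82 + 612.13 = 38517.95
Import duty = 38517.95 × 13% = 5007.33
Buyer bears (B): 612.13 + 908.73 + 447.87 + 385.58 = 2354.31
Landed cost (B) = invoice 37905.82 + 2354.31 + duty 5007.33 = 45267.46
Difference = |48516.07 − 45267.46| = 3248.61

Supplier B is cheaper by SGD 3248.61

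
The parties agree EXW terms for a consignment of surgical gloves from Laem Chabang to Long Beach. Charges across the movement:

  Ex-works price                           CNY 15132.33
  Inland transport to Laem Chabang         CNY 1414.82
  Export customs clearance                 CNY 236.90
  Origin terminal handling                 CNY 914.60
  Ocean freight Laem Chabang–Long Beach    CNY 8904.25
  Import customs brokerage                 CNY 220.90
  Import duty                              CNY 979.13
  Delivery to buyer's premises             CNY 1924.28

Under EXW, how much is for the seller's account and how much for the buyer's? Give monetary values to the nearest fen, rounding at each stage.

Seller: CNY 15132.33; buyer: CNY 14594.88

EXW: the seller makes goods available at their premises; the buyer bears all onward costs.
Seller's account: goods 15132.33 = 15132.33
Buyer's account: inland to port 1414.82 + export clearance 236.90 + origin terminal 914.60 + freight 8904.25 + brokerage 220.90 + duty 979.13 + delivery 1924.28 = 14594.88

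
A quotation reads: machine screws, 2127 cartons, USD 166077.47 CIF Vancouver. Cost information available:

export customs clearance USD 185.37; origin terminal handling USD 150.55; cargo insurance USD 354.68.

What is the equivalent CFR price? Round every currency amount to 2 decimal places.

CFR price: USD 165722.79

Not relevant to the conversion: export clearance, origin terminal — on the seller under both CIF and CFR; already in the CIF price and stays in the CFR price.
From CIF to CFR, the seller no longer bears: insurance.
CFR price = 166077.47 − 354.68 = 165722.79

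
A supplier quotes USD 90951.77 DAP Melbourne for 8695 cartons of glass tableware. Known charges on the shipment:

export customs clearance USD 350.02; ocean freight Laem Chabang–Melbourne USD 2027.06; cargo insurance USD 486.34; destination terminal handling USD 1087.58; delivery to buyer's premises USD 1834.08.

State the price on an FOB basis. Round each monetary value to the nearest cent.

Not relevant to the conversion: export clearance — on the seller under both DAP and FOB; already in the DAP price and stays in the FOB price.
From DAP to FOB, the seller no longer bears: freight, insurance, destination terminal, delivery.
FOB price = 90951.77 − 2027.06 − 486.34 − 1087.58 − 1834.08 = 85516.71

FOB price: USD 85516.71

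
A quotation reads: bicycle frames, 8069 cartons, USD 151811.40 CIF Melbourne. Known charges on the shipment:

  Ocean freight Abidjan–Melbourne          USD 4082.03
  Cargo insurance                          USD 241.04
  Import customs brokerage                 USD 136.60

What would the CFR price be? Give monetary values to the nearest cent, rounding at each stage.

CFR price: USD 151570.36

Not relevant to the conversion: freight — on the seller under both CIF and CFR; already in the CIF price and stays in the CFR price. brokerage — on the buyer under both terms; not part of either seller's price.
From CIF to CFR, the seller no longer bears: insurance.
CFR price = 151811.40 − 241.04 = 151570.36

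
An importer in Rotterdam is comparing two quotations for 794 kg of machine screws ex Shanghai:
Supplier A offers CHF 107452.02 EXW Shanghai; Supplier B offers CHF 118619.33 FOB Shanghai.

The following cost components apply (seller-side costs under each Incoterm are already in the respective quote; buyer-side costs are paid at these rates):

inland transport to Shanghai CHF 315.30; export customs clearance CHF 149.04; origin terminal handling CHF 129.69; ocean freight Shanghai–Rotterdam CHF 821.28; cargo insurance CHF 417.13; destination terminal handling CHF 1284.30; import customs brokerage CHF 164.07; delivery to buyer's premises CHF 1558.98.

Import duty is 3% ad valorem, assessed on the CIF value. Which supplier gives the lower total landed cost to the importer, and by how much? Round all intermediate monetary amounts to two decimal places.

Supplier A is cheaper by CHF 10890.48

Supplier A (EXW):
CIF value = EXW price + inland to port + export clearance + origin terminal + freight + insurance = 107452.02 + 315.30 + 149.04 + 129.69 + 821.28 + 417.13 = 109284.46
Import duty = 109284.46 × 3% = 3278.53
Buyer bears (A): 315.30 + 149.04 + 129.69 + 821.28 + 417.13 + 1284.30 + 164.07 + 1558.98 = 4839.79
Landed cost (A) = invoice 107452.02 + 4839.79 + duty 3278.53 = 115570.34
Supplier B (FOB):
CIF value = FOB price + freight + insurance = 118619.33 + 821.28 + 417.13 = 119857.74
Import duty = 119857.74 × 3% = 3595.73
Buyer bears (B): 821.28 + 417.13 + 1284.30 + 164.07 + 1558.98 = 4245.76
Landed cost (B) = invoice 118619.33 + 4245.76 + duty 3595.73 = 126460.82
Difference = |115570.34 − 126460.82| = 10890.48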